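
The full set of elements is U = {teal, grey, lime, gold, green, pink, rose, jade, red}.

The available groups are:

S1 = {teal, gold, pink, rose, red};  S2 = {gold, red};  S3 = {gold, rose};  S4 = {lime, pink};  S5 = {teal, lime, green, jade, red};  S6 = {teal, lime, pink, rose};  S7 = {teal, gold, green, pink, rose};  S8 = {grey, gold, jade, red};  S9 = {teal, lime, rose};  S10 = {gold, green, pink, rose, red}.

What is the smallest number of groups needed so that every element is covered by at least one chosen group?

S8, S9, and S10 cover everything between them: the union {teal, grey, lime, gold, green, pink, rose, jade, red} is all of U.
Only S8 contains grey, so S8 is forced; the remaining 5 elements need at least 2 more groups (each remaining group adds at most 4) — so at least 3 groups are needed, and 3 is optimal.

3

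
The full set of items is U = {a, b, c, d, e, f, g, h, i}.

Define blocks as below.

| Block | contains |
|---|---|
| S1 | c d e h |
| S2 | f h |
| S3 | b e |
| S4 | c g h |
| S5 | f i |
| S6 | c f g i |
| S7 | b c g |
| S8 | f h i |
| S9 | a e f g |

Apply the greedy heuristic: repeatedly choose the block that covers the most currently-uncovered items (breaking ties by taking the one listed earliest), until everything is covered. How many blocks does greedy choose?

4

Greedy: pick S1 (covers 4 new) → pick S6 (covers 3 new) → pick S3 (covers 1 new) → pick S9 (covers 1 new). Total picks: 4.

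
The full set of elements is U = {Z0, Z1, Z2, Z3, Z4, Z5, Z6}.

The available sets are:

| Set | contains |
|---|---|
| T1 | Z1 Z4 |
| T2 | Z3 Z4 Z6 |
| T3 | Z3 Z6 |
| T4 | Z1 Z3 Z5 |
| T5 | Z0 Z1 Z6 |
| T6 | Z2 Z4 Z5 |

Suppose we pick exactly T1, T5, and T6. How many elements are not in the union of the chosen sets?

Union of T1, T5, T6 = {Z0, Z1, Z2, Z4, Z5, Z6}.
Not covered: Z3 — 1 element.

1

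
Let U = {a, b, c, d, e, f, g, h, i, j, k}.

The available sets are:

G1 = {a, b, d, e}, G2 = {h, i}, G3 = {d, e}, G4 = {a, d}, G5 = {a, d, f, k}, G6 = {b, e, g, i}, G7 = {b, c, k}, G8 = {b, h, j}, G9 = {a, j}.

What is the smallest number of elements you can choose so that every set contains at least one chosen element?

4

T = {a, b, e, i} meets every set (each contains at least one member of T), and |T| = 4.
The sets G2, G3, G7, G9 are pairwise disjoint, so any hitting set needs a separate element for each — at least 4. Hence 4 is optimal.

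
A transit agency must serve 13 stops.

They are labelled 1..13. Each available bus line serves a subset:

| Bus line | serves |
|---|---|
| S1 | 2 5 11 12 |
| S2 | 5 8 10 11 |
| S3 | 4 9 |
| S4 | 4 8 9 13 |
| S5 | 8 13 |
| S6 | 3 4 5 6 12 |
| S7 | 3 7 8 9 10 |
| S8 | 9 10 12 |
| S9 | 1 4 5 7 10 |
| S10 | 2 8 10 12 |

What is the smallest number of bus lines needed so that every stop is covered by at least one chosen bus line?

4

S1 and S4 and S6 and S9 together: S1 ∪ S4 ∪ S6 ∪ S9 = {1, 2, 3, 4, 5, 6, 7, 8, 9, 10, 11, 12, 13} — every stop is covered.
Only S9 contains 1, so S9 is forced; the remaining 8 stops need at least 3 more bus lines (each remaining bus line adds at most 3) — so at least 4 bus lines are needed, and 4 is optimal.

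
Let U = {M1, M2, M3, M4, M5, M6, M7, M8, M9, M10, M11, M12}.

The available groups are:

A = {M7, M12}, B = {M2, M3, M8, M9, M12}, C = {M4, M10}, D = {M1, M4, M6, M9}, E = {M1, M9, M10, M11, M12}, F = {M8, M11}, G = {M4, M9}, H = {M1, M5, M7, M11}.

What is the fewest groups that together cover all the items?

4

Take {B, D, E, H}. Their union is {M1, M2, M3, M4, M5, M6, M7, M8, M9, M10, M11, M12}, which is all 12 items.
No 3 of the 8 groups cover everything (all 56 combinations miss at least one item), so 4 is optimal.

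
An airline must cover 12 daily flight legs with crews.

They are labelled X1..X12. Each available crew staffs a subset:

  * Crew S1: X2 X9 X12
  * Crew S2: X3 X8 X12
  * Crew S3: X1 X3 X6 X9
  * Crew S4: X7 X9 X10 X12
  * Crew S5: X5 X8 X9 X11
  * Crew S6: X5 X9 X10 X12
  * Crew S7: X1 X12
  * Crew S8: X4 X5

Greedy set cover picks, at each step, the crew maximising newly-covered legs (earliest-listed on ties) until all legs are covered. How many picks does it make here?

Greedy: pick S3 (covers 4 new) → pick S4 (covers 3 new) → pick S5 (covers 3 new) → pick S1 (covers 1 new) → pick S8 (covers 1 new). Total picks: 5.

5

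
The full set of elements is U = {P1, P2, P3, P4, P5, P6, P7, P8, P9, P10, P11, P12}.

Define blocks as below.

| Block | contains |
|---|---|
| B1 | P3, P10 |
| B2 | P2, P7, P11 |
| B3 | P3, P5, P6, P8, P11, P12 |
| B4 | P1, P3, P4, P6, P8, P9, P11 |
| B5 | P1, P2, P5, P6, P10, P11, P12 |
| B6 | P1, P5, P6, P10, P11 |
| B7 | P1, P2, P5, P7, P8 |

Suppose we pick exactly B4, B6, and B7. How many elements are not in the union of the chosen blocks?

1

Union of B4, B6, B7 = {P1, P2, P3, P4, P5, P6, P7, P8, P9, P10, P11}.
Not covered: P12 — 1 element.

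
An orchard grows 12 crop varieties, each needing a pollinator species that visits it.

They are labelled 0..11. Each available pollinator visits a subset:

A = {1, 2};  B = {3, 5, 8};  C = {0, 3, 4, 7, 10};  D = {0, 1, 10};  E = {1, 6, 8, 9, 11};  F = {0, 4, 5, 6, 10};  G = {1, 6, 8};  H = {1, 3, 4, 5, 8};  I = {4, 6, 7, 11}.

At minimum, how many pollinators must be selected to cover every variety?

A and B and C and E together: A ∪ B ∪ C ∪ E = {0, 1, 2, 3, 4, 5, 6, 7, 8, 9, 10, 11} — every variety is covered.
No 3 of the 9 pollinators cover everything (all 84 combinations miss at least one variety), so 4 is optimal.

4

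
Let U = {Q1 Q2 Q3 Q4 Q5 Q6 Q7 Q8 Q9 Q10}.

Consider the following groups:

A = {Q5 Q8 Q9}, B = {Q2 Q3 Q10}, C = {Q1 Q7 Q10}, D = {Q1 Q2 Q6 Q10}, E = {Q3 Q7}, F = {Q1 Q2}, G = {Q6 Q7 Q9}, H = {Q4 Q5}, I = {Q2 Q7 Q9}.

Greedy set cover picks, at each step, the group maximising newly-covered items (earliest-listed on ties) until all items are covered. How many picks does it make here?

4

Greedy: pick D (covers 4 new) → pick A (covers 3 new) → pick E (covers 2 new) → pick H (covers 1 new). Total picks: 4.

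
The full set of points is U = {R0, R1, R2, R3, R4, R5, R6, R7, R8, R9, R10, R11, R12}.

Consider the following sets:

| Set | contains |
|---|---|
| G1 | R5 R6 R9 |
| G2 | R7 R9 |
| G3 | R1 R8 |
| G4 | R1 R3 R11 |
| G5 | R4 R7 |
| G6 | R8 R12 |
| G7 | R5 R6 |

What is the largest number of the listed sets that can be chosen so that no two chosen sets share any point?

G2, G4, G6, G7 are pairwise disjoint (G2={R7,R9}; G4={R1,R3,R11}; G6={R8,R12}; G7={R5,R6}).
Every remaining set overlaps one of these, and no 5 of the listed sets are pairwise disjoint, so 4 is the maximum.

4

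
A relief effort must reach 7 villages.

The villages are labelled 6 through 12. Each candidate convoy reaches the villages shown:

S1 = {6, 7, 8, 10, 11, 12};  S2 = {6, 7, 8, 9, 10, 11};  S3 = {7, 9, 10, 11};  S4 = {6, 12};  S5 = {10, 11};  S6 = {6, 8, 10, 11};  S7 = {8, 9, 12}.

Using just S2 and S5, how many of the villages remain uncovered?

Union of S2, S5 = {6, 7, 8, 9, 10, 11}.
Not covered: 12 — 1 village.

1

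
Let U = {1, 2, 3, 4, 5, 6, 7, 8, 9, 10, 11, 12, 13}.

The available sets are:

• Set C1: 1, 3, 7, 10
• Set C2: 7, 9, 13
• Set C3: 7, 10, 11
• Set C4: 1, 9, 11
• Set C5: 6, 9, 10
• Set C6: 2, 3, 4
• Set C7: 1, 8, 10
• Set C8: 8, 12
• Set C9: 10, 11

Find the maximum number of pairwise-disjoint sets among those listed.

C2, C6, C8, C9 are pairwise disjoint (C2={7,9,13}; C6={2,3,4}; C8={8,12}; C9={10,11}).
Every remaining set overlaps one of these, and no 5 of the listed sets are pairwise disjoint, so 4 is the maximum.

4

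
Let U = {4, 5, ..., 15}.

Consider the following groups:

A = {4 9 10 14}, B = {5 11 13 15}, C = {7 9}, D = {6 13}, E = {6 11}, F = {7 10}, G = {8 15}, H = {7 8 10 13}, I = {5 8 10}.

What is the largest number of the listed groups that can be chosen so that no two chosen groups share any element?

3

D, F, G are pairwise disjoint (D={6,13}; F={7,10}; G={8,15}).
Every remaining group overlaps one of these, and no 4 of the listed groups are pairwise disjoint, so 3 is the maximum.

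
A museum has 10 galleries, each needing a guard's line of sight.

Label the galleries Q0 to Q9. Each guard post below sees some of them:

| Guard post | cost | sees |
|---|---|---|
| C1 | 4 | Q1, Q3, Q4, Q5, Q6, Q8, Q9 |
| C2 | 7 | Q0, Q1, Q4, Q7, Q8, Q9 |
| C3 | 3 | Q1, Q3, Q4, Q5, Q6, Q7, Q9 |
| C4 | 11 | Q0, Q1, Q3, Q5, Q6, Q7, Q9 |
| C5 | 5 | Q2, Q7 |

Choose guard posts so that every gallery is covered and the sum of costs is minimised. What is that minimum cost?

15

C2, C3, C5 together cover every gallery (C2 ∪ C3 ∪ C5 = {Q0, Q1, Q2, Q3, Q4, Q5, Q6, Q7, Q8, Q9}); total cost 7 + 3 + 5 = 15.
No covering selection has total cost below 15.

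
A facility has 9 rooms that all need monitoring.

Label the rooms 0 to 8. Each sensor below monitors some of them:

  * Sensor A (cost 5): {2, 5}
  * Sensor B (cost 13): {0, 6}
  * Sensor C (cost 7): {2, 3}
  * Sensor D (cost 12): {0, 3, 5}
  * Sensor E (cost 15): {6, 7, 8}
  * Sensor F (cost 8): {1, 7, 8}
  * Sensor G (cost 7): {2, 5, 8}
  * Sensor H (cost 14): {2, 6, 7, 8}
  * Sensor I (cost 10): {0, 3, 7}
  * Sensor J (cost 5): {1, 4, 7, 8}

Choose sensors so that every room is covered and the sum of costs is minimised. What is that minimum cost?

30

A, B, C, J together cover every room (A ∪ B ∪ C ∪ J = {0, 1, 2, 3, 4, 5, 6, 7, 8}); total cost 5 + 13 + 7 + 5 = 30.
The greedy pick J, A, I, B costs 33; no covering selection beats 30.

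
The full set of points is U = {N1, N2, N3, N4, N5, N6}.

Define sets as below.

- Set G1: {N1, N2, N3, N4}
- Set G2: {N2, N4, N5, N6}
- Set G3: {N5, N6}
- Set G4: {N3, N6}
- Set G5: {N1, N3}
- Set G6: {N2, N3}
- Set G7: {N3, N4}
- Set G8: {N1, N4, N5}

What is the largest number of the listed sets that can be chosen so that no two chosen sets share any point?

2

G4, G8 are pairwise disjoint (G4={N3,N6}; G8={N1,N4,N5}).
Every remaining set overlaps one of these, and no 3 of the listed sets are pairwise disjoint, so 2 is the maximum.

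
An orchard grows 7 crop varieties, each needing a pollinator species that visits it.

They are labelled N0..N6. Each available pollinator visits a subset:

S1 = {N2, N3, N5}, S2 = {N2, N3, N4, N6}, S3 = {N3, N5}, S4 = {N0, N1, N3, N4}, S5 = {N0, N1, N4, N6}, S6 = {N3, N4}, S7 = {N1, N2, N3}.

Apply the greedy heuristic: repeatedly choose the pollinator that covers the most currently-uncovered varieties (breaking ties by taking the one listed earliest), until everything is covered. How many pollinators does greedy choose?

Greedy: pick S2 (covers 4 new) → pick S4 (covers 2 new) → pick S1 (covers 1 new). Total picks: 3.
(The true minimum cover uses only 2 pollinators, so greedy is not optimal here.)

3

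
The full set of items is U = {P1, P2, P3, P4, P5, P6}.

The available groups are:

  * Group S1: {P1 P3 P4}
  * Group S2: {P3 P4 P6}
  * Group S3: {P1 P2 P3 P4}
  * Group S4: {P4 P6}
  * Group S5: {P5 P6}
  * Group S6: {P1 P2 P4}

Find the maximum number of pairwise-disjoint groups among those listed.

S5, S6 are pairwise disjoint (S5={P5,P6}; S6={P1,P2,P4}).
Every remaining group overlaps one of these, and no 3 of the listed groups are pairwise disjoint, so 2 is the maximum.

2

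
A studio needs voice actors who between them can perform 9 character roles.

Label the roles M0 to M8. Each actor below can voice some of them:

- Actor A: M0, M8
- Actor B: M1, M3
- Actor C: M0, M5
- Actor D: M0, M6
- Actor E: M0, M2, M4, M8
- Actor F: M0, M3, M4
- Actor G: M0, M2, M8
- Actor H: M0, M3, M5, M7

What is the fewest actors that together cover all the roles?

Take {B, D, E, H}. Their union is {M0, M1, M2, M3, M4, M5, M6, M7, M8}, which is all 9 roles.
Only D contains M6, so D is forced; the remaining 7 roles need at least 3 more actors (each remaining actor adds at most 3) — so at least 4 actors are needed, and 4 is optimal.

4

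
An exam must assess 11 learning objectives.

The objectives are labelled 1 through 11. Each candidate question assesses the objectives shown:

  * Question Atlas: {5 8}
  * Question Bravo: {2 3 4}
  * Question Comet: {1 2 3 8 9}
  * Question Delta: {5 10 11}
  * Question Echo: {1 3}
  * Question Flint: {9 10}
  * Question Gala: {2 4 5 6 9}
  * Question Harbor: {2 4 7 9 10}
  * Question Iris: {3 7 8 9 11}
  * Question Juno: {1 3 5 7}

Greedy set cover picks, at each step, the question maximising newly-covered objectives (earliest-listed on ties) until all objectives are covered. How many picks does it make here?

Greedy: pick Comet (covers 5 new) → pick Delta (covers 3 new) → pick Gala (covers 2 new) → pick Harbor (covers 1 new). Total picks: 4.

4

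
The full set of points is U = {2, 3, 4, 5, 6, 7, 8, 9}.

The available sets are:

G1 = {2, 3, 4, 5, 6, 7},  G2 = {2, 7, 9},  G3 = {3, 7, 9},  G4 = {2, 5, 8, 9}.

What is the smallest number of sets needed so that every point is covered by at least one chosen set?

G1 and G4 cover everything between them: the union {2, 3, 4, 5, 6, 7, 8, 9} is all of U.
No single set has all 8 points (the largest, G1, has 6), so 2 is optimal.

2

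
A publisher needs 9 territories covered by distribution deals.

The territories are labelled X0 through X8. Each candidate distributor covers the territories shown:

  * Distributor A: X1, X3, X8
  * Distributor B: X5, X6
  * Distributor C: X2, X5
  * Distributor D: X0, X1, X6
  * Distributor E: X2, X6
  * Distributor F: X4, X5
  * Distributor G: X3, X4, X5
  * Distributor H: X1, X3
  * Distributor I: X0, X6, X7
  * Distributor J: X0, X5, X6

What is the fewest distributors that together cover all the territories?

4

Take {A, C, G, I}. Their union is {X0, X1, X2, X3, X4, X5, X6, X7, X8}, which is all 9 territories.
No 3 of the 10 distributors cover everything (all 120 combinations miss at least one territory), so 4 is optimal.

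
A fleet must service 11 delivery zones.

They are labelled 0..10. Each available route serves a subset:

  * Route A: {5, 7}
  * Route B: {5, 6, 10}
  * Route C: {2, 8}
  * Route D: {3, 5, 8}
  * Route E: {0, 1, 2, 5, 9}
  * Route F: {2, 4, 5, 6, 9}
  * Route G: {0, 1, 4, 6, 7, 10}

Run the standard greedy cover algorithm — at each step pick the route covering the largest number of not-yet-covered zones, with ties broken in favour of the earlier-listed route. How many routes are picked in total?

3

Greedy: pick G (covers 6 new) → pick D (covers 3 new) → pick E (covers 2 new). Total picks: 3.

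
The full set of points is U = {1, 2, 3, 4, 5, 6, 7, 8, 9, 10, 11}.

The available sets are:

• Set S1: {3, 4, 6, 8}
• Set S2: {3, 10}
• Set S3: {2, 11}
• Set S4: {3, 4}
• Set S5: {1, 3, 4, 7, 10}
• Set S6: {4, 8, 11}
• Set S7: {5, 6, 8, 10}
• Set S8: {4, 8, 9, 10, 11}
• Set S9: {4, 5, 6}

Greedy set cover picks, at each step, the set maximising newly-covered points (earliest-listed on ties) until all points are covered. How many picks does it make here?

4

Greedy: pick S5 (covers 5 new) → pick S7 (covers 3 new) → pick S3 (covers 2 new) → pick S8 (covers 1 new). Total picks: 4.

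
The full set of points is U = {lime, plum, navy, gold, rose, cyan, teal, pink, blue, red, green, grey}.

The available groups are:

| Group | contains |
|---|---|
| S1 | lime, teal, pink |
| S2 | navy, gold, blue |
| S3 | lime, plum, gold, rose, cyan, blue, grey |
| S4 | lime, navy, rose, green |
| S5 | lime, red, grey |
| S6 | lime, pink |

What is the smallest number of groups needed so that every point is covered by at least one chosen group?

4

S1, S3, S4, and S5 cover everything between them: the union {lime, plum, navy, gold, rose, cyan, teal, pink, blue, red, green, grey} is all of U.
Only S3 contains plum, so S3 is forced; the remaining 5 points need at least 3 more groups (each remaining group adds at most 2) — so at least 4 groups are needed, and 4 is optimal.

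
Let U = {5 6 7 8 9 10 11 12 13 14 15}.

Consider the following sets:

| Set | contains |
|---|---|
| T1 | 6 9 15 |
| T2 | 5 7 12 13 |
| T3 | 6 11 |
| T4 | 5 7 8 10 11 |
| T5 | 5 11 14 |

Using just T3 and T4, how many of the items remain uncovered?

5

Union of T3, T4 = {5, 6, 7, 8, 10, 11}.
Not covered: 9, 12, 13, 14, 15 — 5 items.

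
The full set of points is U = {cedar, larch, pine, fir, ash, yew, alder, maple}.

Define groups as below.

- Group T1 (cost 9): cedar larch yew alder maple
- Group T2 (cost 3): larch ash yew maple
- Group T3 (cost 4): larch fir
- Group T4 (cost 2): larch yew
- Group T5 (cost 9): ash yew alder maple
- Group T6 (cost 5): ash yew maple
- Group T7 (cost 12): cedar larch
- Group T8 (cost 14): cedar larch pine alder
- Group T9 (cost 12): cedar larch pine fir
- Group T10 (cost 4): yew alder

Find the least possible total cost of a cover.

19

T2, T9, T10 together cover every point (T2 ∪ T9 ∪ T10 = {cedar, larch, pine, fir, ash, yew, alder, maple}); total cost 3 + 12 + 4 = 19.
The greedy pick T2, T3, T10, T9 costs 23; no covering selection beats 19.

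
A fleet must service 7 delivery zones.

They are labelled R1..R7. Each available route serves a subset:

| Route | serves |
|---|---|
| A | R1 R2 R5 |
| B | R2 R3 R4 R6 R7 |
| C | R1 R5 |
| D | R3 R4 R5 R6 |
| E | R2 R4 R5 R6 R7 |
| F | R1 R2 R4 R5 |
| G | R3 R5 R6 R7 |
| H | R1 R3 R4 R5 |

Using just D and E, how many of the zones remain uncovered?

1

Union of D, E = {R2, R3, R4, R5, R6, R7}.
Not covered: R1 — 1 zone.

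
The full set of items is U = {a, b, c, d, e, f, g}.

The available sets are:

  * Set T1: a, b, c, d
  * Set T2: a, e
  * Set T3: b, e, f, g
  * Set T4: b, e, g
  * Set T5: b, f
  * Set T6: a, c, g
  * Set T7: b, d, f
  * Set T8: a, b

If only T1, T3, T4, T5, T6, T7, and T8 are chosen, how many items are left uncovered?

Union of T1, T3, T4, T5, T6, T7, T8 = {a, b, c, d, e, f, g} — that's every item, so 0 are uncovered.

0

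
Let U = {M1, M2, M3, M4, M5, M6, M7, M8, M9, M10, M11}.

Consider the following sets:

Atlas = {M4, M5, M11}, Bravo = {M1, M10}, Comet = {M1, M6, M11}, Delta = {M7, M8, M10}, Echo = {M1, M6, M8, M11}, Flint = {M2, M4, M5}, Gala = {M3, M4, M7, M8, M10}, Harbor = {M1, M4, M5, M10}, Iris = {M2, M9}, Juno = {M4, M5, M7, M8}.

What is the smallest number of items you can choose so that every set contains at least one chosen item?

4

Take H = {M1, M2, M5, M10}. Each listed set contains at least one of these, so H is a hitting set of size 4.
No choice of 3 items meets every set, so 4 is the minimum.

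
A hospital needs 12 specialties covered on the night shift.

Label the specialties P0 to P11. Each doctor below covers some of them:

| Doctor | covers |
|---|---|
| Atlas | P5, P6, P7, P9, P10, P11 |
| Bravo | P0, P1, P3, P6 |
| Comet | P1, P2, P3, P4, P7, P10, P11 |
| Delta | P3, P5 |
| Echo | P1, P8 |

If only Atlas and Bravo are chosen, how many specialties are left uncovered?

3

Union of Atlas, Bravo = {P0, P1, P3, P5, P6, P7, P9, P10, P11}.
Not covered: P2, P4, P8 — 3 specialties.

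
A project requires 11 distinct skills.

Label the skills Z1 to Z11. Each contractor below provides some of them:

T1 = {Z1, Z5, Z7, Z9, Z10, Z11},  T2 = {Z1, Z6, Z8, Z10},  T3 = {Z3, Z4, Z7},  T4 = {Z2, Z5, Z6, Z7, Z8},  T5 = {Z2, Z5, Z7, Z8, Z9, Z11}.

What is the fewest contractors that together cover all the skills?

T2 and T3 and T5 together: T2 ∪ T3 ∪ T5 = {Z1, Z2, Z3, Z4, Z5, Z6, Z7, Z8, Z9, Z10, Z11} — every skill is covered.
Only T3 contains Z3, so T3 is forced; the remaining 8 skills need at least 2 more contractors (each remaining contractor adds at most 5) — so at least 3 contractors are needed, and 3 is optimal.

3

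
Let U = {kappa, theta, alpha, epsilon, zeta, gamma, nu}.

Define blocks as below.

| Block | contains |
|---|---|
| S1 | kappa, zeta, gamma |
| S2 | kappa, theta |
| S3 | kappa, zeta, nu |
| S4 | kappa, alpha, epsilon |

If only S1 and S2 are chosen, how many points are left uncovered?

Union of S1, S2 = {kappa, theta, zeta, gamma}.
Not covered: alpha, epsilon, nu — 3 points.

3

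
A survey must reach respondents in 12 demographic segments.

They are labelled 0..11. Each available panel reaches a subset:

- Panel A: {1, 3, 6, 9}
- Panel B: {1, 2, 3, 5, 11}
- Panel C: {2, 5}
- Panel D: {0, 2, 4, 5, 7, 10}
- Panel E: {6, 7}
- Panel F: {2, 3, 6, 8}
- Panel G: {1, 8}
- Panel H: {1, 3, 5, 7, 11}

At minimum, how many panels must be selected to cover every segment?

Take {A, B, D, G}. Their union is {0, 1, 2, 3, 4, 5, 6, 7, 8, 9, 10, 11}, which is all 12 segments.
No 3 of the 8 panels cover everything (all 56 combinations miss at least one segment), so 4 is optimal.

4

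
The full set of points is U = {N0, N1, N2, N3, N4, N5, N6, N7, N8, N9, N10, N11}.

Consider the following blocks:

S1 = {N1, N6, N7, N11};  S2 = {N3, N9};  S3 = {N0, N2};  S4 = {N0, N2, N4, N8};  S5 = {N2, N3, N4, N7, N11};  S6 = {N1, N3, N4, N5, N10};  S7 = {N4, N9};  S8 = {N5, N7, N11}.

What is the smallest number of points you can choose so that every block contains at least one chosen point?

4

The 4 points {N2, N7, N9, N10} hit every block.
No choice of 3 points meets every block, so 4 is the minimum.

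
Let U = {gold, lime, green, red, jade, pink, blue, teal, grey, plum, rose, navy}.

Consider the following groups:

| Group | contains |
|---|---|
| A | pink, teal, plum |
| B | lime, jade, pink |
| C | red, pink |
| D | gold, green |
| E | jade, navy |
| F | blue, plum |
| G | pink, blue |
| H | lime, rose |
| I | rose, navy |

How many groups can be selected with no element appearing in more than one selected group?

C, D, E, F, H are pairwise disjoint (C={red,pink}; D={gold,green}; E={jade,navy}; F={blue,plum}; H={lime,rose}).
Every remaining group overlaps one of these, and no 6 of the listed groups are pairwise disjoint, so 5 is the maximum.

5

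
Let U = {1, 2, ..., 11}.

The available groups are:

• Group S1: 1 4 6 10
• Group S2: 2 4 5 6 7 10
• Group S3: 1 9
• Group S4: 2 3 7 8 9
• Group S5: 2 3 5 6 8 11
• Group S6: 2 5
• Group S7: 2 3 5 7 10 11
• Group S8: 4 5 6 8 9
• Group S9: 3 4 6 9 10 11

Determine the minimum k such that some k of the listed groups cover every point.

3

Take {S3, S7, S8}. Their union is {1, 2, 3, 4, 5, 6, 7, 8, 9, 10, 11}, which is all 11 points.
No 2 of the 9 groups cover everything (all 36 combinations miss at least one point), so 3 is optimal.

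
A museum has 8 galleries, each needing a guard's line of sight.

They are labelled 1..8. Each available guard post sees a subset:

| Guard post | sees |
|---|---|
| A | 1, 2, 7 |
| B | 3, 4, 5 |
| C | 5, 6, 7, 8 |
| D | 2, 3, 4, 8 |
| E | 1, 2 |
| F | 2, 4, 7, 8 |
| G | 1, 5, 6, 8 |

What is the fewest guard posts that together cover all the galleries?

3

B and C and E together: B ∪ C ∪ E = {1, 2, 3, 4, 5, 6, 7, 8} — every gallery is covered.
No 2 of the 7 guard posts cover everything (all 21 combinations miss at least one gallery), so 3 is optimal.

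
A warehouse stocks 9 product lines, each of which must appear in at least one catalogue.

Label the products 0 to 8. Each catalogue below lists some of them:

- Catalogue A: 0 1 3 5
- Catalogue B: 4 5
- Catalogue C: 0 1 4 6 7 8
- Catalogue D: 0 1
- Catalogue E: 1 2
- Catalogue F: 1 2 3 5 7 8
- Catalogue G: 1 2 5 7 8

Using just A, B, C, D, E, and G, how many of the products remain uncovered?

0

Union of A, B, C, D, E, G = {0, 1, 2, 3, 4, 5, 6, 7, 8} — that's every product, so 0 are uncovered.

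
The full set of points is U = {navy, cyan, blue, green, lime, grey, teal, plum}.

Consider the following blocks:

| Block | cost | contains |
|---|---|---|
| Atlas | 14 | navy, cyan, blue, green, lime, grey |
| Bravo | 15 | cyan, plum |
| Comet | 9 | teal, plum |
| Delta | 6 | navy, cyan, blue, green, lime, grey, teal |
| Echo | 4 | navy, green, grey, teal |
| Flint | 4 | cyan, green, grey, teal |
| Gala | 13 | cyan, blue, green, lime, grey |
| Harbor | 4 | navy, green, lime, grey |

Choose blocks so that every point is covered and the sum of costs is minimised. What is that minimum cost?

Comet, Delta together cover every point (Comet ∪ Delta = {navy, cyan, blue, green, lime, grey, teal, plum}); total cost 9 + 6 = 15.
No covering selection has total cost below 15.

15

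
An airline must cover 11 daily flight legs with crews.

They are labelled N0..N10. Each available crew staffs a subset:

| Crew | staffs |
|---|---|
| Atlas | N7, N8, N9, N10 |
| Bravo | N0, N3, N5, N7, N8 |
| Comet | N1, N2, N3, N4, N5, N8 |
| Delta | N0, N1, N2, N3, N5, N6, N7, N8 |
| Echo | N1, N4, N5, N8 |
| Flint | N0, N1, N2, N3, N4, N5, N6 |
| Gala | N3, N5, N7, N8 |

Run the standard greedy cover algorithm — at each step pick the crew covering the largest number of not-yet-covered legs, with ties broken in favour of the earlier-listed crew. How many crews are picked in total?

Greedy: pick Delta (covers 8 new) → pick Atlas (covers 2 new) → pick Comet (covers 1 new). Total picks: 3.
(The true minimum cover uses only 2 crews, so greedy is not optimal here.)

3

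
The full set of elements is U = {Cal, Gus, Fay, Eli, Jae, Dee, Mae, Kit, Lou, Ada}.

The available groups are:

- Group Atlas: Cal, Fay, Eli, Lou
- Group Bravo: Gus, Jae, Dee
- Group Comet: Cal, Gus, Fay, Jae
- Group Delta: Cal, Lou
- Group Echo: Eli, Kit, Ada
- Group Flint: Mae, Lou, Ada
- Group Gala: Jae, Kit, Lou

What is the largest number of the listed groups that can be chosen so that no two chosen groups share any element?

Bravo, Delta, Echo are pairwise disjoint (Bravo={Gus,Jae,Dee}; Delta={Cal,Lou}; Echo={Eli,Kit,Ada}).
Every remaining group overlaps one of these, and no 4 of the listed groups are pairwise disjoint, so 3 is the maximum.

3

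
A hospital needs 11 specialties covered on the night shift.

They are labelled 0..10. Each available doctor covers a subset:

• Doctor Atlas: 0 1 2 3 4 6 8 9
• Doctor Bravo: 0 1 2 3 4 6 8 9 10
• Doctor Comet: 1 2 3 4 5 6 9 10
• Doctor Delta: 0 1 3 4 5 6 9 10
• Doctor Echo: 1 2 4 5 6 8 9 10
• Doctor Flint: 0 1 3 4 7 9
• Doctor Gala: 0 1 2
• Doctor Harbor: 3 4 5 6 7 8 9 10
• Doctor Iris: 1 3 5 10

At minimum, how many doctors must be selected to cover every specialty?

2

Take {Atlas, Harbor}. Their union is {0, 1, 2, 3, 4, 5, 6, 7, 8, 9, 10}, which is all 11 specialties.
No single doctor has all 11 specialties (the largest, Bravo, has 9), so 2 is optimal.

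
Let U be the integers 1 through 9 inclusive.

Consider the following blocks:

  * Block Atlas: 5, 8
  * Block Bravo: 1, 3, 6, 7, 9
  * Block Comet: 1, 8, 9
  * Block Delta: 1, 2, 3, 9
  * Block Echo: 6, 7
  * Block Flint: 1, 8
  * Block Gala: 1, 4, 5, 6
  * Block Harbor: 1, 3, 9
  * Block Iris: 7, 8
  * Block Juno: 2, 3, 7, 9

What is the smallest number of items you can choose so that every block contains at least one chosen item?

H = {3, 6, 8} meets every block (each contains at least one member of H), and |H| = 3.
The blocks Atlas, Echo, Harbor are pairwise disjoint, so any hitting set needs a separate item for each — at least 3. Hence 3 is optimal.

3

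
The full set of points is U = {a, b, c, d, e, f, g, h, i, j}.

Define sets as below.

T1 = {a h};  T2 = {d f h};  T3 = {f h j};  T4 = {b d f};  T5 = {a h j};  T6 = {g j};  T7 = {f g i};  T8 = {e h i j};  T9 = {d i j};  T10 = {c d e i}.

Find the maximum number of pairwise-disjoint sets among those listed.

3

T1, T4, T6 are pairwise disjoint (T1={a,h}; T4={b,d,f}; T6={g,j}).
Every remaining set overlaps one of these, and no 4 of the listed sets are pairwise disjoint, so 3 is the maximum.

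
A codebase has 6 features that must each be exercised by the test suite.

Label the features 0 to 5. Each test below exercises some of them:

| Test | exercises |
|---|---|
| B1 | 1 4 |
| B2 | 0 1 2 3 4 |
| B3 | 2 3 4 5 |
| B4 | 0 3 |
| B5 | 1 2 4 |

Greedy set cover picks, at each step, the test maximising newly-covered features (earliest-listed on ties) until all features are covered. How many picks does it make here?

Greedy: pick B2 (covers 5 new) → pick B3 (covers 1 new). Total picks: 2.

2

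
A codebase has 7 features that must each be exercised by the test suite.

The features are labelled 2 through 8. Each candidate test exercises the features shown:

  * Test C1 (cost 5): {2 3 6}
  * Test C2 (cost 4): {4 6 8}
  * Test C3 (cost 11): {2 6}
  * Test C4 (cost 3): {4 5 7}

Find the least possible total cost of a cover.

12

C1, C2, C4 together cover every feature (C1 ∪ C2 ∪ C4 = {2, 3, 4, 5, 6, 7, 8}); total cost 5 + 4 + 3 = 12.
No covering selection has total cost below 12.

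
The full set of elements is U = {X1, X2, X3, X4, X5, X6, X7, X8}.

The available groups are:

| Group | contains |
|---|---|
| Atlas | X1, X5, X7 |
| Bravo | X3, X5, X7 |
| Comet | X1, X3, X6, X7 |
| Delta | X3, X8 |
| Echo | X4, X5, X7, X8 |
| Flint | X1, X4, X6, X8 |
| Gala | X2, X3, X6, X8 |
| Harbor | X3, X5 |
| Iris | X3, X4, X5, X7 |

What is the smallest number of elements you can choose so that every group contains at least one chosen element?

3

Take H = {X3, X4, X7}. Each listed group contains at least one of these, so H is a hitting set of size 3.
No choice of 2 elements meets every group, so 3 is the minimum.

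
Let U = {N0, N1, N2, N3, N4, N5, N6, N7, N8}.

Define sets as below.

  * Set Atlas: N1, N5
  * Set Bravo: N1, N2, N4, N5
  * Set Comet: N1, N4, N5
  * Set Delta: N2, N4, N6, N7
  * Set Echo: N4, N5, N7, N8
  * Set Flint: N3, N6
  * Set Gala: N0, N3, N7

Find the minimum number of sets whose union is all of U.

Atlas, Delta, Echo, and Gala cover everything between them: the union {N0, N1, N2, N3, N4, N5, N6, N7, N8} is all of U.
Only Echo contains N8, so Echo is forced; the remaining 5 items need at least 3 more sets (each remaining set adds at most 2) — so at least 4 sets are needed, and 4 is optimal.

4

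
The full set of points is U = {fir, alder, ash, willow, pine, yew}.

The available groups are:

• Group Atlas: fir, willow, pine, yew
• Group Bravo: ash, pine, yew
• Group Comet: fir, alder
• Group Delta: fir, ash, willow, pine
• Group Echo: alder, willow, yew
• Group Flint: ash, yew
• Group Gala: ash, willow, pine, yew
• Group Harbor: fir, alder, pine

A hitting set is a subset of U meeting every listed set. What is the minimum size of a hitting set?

H = {fir, yew} meets every group (each contains at least one member of H), and |H| = 2.
The groups Bravo, Comet are pairwise disjoint, so any hitting set needs a separate point for each — at least 2. Hence 2 is optimal.

2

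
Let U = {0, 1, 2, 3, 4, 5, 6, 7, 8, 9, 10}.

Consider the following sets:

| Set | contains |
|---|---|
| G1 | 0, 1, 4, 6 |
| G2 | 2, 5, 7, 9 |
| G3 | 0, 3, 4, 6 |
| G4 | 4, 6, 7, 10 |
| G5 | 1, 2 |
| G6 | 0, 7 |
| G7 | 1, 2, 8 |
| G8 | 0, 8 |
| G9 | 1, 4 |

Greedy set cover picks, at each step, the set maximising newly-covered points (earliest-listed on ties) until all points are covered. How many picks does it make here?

Greedy: pick G1 (covers 4 new) → pick G2 (covers 4 new) → pick G3 (covers 1 new) → pick G4 (covers 1 new) → pick G7 (covers 1 new). Total picks: 5.
(The true minimum cover uses only 4 sets, so greedy is not optimal here.)

5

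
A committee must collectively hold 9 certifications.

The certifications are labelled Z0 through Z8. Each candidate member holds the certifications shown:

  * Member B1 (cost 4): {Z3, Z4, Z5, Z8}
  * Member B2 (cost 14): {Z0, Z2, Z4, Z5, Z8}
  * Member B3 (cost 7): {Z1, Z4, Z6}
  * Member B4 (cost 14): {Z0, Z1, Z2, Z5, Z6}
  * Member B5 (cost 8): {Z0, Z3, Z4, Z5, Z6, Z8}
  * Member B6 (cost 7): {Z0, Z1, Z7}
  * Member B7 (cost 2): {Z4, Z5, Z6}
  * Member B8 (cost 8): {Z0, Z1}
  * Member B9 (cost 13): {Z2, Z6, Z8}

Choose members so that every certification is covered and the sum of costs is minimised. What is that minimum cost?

B1, B6, B9 together cover every certification (B1 ∪ B6 ∪ B9 = {Z0, Z1, Z2, Z3, Z4, Z5, Z6, Z7, Z8}); total cost 4 + 7 + 13 = 24.
The greedy pick B7, B1, B6, B9 costs 26; no covering selection beats 24.

24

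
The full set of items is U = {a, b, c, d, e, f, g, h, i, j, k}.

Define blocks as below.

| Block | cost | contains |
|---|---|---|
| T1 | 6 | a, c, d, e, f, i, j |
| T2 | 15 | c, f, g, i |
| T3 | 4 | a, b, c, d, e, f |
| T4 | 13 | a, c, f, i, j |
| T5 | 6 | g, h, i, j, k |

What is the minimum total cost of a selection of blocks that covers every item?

10

T3, T5 together cover every item (T3 ∪ T5 = {a, b, c, d, e, f, g, h, i, j, k}); total cost 4 + 6 = 10.
No covering selection has total cost below 10.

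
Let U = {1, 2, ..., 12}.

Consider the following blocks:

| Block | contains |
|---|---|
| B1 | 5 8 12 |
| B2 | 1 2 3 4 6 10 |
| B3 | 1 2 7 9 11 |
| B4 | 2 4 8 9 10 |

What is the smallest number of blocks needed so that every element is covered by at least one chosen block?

B1, B2, and B3 cover everything between them: the union {1, 2, 3, 4, 5, 6, 7, 8, 9, 10, 11, 12} is all of U.
Only B2 contains 3, so B2 is forced; the remaining 6 elements need at least 2 more blocks (each remaining block adds at most 3) — so at least 3 blocks are needed, and 3 is optimal.

3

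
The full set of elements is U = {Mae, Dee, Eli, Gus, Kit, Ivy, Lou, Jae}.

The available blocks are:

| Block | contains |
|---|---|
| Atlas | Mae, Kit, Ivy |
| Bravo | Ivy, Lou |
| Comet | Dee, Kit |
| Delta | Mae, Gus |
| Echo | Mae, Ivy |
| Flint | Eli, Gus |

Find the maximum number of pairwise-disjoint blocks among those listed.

Bravo, Comet, Flint are pairwise disjoint (Bravo={Ivy,Lou}; Comet={Dee,Kit}; Flint={Eli,Gus}).
Every remaining block overlaps one of these, and no 4 of the listed blocks are pairwise disjoint, so 3 is the maximum.

3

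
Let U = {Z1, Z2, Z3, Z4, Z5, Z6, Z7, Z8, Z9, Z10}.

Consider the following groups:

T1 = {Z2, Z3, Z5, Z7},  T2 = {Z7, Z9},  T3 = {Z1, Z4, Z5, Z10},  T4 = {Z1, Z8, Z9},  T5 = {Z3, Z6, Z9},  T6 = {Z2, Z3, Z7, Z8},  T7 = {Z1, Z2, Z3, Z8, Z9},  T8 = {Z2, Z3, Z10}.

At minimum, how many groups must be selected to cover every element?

T3, T5, and T6 cover everything between them: the union {Z1, Z2, Z3, Z4, Z5, Z6, Z7, Z8, Z9, Z10} is all of U.
Only T3 contains Z4, so T3 is forced; the remaining 6 elements need at least 2 more groups (each remaining group adds at most 4) — so at least 3 groups are needed, and 3 is optimal.

3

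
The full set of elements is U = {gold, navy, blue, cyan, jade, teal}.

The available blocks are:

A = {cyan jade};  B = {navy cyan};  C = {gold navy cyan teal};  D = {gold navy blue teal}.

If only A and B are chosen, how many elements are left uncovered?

3

Union of A, B = {navy, cyan, jade}.
Not covered: gold, blue, teal — 3 elements.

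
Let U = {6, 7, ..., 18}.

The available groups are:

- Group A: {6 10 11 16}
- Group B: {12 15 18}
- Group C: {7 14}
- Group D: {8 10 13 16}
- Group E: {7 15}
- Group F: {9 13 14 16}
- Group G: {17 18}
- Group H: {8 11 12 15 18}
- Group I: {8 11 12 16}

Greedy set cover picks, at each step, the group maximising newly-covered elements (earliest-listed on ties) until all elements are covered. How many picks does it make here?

5

Greedy: pick H (covers 5 new) → pick F (covers 4 new) → pick A (covers 2 new) → pick C (covers 1 new) → pick G (covers 1 new). Total picks: 5.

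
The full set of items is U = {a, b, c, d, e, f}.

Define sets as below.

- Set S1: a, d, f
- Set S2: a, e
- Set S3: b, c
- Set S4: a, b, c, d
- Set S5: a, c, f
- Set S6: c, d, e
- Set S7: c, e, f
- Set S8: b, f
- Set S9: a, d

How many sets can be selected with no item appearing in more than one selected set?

2

S1, S3 are pairwise disjoint (S1={a,d,f}; S3={b,c}).
Every remaining set overlaps one of these, and no 3 of the listed sets are pairwise disjoint, so 2 is the maximum.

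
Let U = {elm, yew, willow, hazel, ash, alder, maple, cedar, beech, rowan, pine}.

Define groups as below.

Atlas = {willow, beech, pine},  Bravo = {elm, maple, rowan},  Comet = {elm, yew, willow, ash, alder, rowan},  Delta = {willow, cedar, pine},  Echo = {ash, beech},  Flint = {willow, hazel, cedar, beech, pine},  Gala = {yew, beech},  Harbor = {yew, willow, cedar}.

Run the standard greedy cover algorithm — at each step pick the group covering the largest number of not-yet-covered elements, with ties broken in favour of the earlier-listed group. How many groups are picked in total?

3

Greedy: pick Comet (covers 6 new) → pick Flint (covers 4 new) → pick Bravo (covers 1 new). Total picks: 3.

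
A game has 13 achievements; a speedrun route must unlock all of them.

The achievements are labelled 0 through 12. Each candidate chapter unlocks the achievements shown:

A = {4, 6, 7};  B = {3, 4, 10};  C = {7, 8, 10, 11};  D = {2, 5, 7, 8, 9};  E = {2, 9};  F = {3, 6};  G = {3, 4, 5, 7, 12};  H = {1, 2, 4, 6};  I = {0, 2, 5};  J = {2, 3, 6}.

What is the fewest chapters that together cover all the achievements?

5

Take {C, D, G, H, I}. Their union is {0, 1, 2, 3, 4, 5, 6, 7, 8, 9, 10, 11, 12}, which is all 13 achievements.
No 4 of the 10 chapters cover everything (all 210 combinations miss at least one achievement), so 5 is optimal.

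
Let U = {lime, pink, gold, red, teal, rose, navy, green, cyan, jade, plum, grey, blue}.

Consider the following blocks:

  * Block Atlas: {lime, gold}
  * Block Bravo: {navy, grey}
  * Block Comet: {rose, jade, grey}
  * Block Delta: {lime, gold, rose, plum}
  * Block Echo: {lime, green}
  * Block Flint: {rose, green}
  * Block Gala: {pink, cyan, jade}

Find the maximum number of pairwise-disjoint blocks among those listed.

Atlas, Bravo, Flint, Gala are pairwise disjoint (Atlas={lime,gold}; Bravo={navy,grey}; Flint={rose,green}; Gala={pink,cyan,jade}).
Every remaining block overlaps one of these, and no 5 of the listed blocks are pairwise disjoint, so 4 is the maximum.

4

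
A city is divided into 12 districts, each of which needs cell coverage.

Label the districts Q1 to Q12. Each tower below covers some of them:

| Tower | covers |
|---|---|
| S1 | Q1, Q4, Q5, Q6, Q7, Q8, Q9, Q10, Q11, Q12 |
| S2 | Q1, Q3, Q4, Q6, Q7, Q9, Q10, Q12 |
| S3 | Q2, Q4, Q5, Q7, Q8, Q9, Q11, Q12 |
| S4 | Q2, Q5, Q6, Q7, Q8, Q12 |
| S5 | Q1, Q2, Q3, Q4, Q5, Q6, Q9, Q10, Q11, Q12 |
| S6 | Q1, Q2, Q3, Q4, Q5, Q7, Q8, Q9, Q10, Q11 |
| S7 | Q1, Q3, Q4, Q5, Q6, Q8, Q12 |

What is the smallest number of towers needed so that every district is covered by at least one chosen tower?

2

Take {S1, S5}. Their union is {Q1, Q2, Q3, Q4, Q5, Q6, Q7, Q8, Q9, Q10, Q11, Q12}, which is all 12 districts.
No single tower has all 12 districts (the largest, S1, has 10), so 2 is optimal.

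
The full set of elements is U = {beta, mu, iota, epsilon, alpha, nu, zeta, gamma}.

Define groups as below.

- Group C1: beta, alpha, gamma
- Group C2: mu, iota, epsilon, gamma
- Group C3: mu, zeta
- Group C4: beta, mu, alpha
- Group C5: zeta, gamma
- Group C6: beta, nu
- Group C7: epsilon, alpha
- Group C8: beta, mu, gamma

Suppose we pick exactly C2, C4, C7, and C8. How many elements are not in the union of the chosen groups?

2

Union of C2, C4, C7, C8 = {beta, mu, iota, epsilon, alpha, gamma}.
Not covered: nu, zeta — 2 elements.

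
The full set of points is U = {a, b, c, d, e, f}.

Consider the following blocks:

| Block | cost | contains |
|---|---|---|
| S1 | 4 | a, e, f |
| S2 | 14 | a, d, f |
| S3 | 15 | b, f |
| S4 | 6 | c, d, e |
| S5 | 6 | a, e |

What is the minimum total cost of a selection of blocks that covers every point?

S1, S3, S4 together cover every point (S1 ∪ S3 ∪ S4 = {a, b, c, d, e, f}); total cost 4 + 15 + 6 = 25.
No covering selection has total cost below 25.

25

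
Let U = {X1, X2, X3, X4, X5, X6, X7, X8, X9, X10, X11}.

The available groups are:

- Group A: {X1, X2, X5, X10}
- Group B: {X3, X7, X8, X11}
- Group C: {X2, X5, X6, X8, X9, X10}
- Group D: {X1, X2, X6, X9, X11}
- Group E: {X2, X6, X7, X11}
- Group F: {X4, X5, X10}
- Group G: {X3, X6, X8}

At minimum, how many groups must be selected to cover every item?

B, D, and F cover everything between them: the union {X1, X2, X3, X4, X5, X6, X7, X8, X9, X10, X11} is all of U.
Only F contains X4, so F is forced; the remaining 8 items need at least 2 more groups (each remaining group adds at most 5) — so at least 3 groups are needed, and 3 is optimal.

3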